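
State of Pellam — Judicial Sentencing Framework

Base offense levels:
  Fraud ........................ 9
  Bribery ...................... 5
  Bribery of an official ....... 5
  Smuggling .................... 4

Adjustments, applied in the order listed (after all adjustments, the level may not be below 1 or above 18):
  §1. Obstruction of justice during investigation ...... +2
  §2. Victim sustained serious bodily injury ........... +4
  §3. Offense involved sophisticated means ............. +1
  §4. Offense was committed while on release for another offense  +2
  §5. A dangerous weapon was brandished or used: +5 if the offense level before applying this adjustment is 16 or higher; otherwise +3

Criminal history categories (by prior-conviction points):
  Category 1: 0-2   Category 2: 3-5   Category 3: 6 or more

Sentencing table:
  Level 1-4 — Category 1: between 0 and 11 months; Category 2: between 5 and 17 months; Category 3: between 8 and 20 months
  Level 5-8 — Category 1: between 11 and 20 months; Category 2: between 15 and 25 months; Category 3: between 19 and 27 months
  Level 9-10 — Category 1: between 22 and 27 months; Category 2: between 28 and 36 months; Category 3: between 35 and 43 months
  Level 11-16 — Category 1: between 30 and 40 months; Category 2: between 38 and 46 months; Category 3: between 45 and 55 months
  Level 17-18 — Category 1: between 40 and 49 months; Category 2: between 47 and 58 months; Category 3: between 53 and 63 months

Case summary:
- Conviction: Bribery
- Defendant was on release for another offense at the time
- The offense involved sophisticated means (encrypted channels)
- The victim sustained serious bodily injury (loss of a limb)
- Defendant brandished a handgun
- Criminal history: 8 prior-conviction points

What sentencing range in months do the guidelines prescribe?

Base offense level for bribery: 5.
§1 does not apply.
§2 applies: 5 + 4 = 9.
§3 applies: 9 + 1 = 10.
§4 applies: 10 + 2 = 12.
§5 applies (level before this adjustment is 12 < 16, so +3): 12 + 3 = 15.
Final offense level: 15.
Criminal history: 8 prior points → Category 3 (6+).
Level 15 falls in the 11-16 band.
Grid: Level 11-16 × Category 3 = 45-55 months.

45-55 months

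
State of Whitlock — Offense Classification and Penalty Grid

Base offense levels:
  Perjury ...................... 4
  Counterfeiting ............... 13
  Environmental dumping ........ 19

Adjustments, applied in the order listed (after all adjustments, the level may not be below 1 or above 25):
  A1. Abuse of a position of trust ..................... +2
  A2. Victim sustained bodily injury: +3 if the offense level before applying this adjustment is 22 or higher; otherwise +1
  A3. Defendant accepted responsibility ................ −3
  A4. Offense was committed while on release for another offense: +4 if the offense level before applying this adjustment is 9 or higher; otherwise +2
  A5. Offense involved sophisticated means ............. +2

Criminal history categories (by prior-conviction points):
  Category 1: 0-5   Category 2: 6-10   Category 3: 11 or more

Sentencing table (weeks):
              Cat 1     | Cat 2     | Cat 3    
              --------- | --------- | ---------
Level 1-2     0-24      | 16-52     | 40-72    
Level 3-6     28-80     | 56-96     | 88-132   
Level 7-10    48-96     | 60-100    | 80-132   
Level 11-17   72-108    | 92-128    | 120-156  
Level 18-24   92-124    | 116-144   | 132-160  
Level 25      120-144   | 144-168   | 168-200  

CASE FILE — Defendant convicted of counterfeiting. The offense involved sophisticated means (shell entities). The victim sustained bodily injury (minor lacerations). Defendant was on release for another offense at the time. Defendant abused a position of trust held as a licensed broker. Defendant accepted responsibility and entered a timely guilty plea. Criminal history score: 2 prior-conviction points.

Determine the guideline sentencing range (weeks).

92-124 weeks

Base offense level for counterfeiting: 13.
A1 applies: 13 + 2 = 15.
A2 applies (level before this adjustment is 15 < 22, so +1): 15 + 1 = 16.
A3 applies: 16 − 3 = 13.
A4 applies (level before this adjustment is 13 ≥ 9, so +4): 13 + 4 = 17.
A5 applies: 17 + 2 = 19.
Final offense level: 19.
Criminal history: 2 prior points → Category 1 (0-5).
Level 19 falls in the 18-24 band.
Grid: Level 18-24 × Category 1 = 92-124 weeks.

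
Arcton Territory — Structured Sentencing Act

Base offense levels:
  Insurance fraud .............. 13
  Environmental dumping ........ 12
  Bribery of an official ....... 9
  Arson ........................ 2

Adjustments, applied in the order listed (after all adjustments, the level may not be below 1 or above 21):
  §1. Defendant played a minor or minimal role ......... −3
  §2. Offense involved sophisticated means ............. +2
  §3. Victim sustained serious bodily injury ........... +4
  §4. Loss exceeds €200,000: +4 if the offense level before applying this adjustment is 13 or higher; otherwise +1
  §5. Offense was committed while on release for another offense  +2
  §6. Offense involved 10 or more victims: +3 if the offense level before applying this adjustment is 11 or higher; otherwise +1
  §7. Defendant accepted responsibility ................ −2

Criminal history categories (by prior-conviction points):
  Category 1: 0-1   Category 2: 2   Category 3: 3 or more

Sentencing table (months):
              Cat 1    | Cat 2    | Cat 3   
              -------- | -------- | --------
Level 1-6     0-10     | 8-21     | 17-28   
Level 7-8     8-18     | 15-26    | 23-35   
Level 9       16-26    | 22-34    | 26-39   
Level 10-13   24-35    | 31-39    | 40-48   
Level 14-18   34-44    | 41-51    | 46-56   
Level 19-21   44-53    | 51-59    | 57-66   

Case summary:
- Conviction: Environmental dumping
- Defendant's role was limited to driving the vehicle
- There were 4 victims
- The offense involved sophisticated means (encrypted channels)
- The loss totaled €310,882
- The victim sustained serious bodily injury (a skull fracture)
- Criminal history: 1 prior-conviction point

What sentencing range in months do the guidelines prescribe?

Base offense level for environmental dumping: 12.
§1 applies: 12 − 3 = 9.
§2 applies: 9 + 2 = 11.
§3 applies: 11 + 4 = 15.
§4 applies (level before this adjustment is 15 ≥ 13, so +4): 15 + 4 = 19.
§6 does not apply.
§7 does not apply.
Final offense level: 19.
Criminal history: 1 prior point → Category 1 (0-1).
Level 19 falls in the 19-21 band.
Grid: Level 19-21 × Category 1 = 44-53 months.

44-53 months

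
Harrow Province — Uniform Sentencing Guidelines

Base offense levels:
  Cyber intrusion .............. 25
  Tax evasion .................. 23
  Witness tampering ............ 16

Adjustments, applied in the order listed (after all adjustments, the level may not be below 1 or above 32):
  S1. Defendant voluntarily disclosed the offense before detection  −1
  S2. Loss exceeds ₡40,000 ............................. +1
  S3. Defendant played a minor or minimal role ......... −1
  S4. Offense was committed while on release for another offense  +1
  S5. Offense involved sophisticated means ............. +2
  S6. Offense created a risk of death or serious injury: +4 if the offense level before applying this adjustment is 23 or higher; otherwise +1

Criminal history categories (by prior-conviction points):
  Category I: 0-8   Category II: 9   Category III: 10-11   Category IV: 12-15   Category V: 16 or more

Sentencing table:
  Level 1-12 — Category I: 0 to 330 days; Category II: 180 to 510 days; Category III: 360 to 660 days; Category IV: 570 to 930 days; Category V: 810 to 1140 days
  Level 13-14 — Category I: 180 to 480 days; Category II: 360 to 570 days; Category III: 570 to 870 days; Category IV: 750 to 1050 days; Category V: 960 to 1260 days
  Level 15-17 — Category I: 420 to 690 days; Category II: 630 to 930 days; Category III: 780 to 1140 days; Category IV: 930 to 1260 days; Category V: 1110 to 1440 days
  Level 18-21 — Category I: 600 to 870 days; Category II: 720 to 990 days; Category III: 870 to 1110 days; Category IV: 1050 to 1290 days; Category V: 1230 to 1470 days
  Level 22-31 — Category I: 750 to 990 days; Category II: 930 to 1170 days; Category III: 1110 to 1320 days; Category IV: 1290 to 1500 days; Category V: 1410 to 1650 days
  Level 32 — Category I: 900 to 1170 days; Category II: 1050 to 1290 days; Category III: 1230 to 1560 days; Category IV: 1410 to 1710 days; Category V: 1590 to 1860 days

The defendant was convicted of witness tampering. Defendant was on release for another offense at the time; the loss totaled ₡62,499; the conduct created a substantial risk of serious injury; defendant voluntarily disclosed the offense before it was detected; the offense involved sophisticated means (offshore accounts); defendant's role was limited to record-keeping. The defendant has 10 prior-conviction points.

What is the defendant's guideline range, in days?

870-1110 days

Base offense level for witness tampering: 16.
S1 applies: 16 − 1 = 15.
S2 applies: 15 + 1 = 16.
S3 applies: 16 − 1 = 15.
S4 applies: 15 + 1 = 16.
S5 applies: 16 + 2 = 18.
S6 applies (level before this adjustment is 18 < 23, so +1): 18 + 1 = 19.
Final offense level: 19.
Criminal history: 10 prior points → Category III (10-11).
Level 19 falls in the 18-21 band.
Grid: Level 18-21 × Category III = 870-1110 days.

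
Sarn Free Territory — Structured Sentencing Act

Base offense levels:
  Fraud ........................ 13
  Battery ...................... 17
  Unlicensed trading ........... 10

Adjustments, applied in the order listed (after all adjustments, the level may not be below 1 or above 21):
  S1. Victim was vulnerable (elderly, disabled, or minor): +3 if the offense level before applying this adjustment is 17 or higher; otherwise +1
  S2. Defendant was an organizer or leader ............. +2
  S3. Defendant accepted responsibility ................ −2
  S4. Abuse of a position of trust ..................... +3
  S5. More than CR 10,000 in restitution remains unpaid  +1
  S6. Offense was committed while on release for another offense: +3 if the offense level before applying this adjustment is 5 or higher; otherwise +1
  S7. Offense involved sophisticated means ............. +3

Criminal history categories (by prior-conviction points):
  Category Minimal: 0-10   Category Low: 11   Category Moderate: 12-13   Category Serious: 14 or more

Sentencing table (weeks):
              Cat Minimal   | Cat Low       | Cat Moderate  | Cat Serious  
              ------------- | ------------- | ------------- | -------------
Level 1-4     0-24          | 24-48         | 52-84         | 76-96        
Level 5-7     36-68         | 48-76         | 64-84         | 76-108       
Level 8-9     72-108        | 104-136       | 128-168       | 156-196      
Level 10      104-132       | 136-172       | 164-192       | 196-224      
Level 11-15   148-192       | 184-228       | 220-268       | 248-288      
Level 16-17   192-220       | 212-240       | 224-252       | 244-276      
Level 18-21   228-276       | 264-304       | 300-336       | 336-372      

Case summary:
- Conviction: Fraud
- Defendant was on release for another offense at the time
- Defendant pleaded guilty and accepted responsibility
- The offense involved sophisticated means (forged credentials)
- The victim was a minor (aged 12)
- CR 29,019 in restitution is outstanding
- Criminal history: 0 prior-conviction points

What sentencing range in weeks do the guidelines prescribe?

228-276 weeks

Base offense level for fraud: 13.
S1 applies (level before this adjustment is 13 < 17, so +1): 13 + 1 = 14.
S2 does not apply.
S3 applies: 14 − 2 = 12.
S4 does not apply.
S5 applies: 12 + 1 = 13.
S6 applies (level before this adjustment is 13 ≥ 5, so +3): 13 + 3 = 16.
S7 applies: 16 + 3 = 19.
Final offense level: 19.
Criminal history: 0 prior points → Category Minimal (0-10).
Level 19 falls in the 18-21 band.
Grid: Level 18-21 × Category Minimal = 228-276 weeks.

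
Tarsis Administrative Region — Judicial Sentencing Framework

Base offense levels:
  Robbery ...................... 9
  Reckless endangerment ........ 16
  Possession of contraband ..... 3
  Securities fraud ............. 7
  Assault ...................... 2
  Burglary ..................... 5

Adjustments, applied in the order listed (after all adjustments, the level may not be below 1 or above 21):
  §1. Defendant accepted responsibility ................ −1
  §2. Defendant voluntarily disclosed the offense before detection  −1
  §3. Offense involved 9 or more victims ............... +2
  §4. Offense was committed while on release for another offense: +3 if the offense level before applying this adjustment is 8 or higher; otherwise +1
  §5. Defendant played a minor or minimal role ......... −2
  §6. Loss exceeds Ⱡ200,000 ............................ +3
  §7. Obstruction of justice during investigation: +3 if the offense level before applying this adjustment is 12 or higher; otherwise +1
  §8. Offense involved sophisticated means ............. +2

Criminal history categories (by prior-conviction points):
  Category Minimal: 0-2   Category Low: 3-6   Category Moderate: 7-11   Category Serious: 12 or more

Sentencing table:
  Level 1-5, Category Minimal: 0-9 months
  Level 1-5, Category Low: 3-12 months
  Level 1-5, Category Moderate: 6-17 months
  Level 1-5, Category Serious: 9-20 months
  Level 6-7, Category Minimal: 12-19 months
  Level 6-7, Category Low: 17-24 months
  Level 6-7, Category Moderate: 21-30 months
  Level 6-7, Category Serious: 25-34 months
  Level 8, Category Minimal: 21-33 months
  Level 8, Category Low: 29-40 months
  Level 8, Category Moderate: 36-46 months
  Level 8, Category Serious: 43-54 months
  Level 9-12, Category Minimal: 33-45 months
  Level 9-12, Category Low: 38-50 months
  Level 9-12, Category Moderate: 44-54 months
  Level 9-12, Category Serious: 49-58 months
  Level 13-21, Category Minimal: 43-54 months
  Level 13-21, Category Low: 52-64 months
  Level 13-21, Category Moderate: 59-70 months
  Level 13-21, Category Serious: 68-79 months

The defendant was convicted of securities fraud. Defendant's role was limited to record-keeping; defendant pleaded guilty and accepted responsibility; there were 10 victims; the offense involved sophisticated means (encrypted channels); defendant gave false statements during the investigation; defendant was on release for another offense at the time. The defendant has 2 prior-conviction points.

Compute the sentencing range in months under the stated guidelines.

Base offense level for securities fraud: 7.
§1 applies: 7 − 1 = 6.
§2 does not apply.
§3 applies: 6 + 2 = 8.
§4 applies (level before this adjustment is 8 ≥ 8, so +3): 8 + 3 = 11.
§5 applies: 11 − 2 = 9.
§7 applies (level before this adjustment is 9 < 12, so +1): 9 + 1 = 10.
§8 applies: 10 + 2 = 12.
Final offense level: 12.
Criminal history: 2 prior points → Category Minimal (0-2).
Level 12 falls in the 9-12 band.
Grid: Level 9-12 × Category Minimal = 33-45 months.

33-45 months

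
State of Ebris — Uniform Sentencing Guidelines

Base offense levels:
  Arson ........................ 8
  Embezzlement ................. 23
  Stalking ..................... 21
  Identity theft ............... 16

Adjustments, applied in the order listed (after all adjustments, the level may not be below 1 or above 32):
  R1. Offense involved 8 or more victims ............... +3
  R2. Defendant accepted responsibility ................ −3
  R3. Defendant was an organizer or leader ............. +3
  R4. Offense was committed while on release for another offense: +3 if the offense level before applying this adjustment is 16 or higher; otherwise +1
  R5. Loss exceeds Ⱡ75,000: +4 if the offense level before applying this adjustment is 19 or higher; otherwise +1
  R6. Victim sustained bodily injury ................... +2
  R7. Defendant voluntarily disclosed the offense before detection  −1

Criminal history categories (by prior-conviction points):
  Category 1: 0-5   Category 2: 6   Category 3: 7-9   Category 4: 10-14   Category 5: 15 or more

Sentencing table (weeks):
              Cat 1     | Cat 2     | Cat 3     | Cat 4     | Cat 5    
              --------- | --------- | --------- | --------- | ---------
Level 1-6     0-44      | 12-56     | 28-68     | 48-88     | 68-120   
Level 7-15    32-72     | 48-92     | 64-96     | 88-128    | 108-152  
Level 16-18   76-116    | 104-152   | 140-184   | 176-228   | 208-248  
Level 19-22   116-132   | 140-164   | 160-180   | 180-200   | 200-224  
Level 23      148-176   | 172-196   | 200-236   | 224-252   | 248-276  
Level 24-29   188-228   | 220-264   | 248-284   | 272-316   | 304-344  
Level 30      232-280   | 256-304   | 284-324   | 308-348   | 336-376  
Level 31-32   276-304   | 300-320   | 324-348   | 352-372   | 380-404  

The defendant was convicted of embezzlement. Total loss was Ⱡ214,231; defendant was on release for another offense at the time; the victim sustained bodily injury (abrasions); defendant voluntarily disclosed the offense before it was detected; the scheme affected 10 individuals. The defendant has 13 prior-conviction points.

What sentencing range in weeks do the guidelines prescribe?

Base offense level for embezzlement: 23.
R1 applies: 23 + 3 = 26.
R2 does not apply.
R3 does not apply.
R4 applies (level before this adjustment is 26 ≥ 16, so +3): 26 + 3 = 29.
R5 applies (level before this adjustment is 29 ≥ 19, so +4): 29 + 4 = 33.
R6 applies: 33 + 2 = 35.
R7 applies: 35 − 1 = 34.
Level 34 exceeds the maximum of 32; capped at 32.
Final offense level: 32.
Criminal history: 13 prior points → Category 4 (10-14).
Level 32 falls in the 31-32 band.
Grid: Level 31-32 × Category 4 = 352-372 weeks.

352-372 weeks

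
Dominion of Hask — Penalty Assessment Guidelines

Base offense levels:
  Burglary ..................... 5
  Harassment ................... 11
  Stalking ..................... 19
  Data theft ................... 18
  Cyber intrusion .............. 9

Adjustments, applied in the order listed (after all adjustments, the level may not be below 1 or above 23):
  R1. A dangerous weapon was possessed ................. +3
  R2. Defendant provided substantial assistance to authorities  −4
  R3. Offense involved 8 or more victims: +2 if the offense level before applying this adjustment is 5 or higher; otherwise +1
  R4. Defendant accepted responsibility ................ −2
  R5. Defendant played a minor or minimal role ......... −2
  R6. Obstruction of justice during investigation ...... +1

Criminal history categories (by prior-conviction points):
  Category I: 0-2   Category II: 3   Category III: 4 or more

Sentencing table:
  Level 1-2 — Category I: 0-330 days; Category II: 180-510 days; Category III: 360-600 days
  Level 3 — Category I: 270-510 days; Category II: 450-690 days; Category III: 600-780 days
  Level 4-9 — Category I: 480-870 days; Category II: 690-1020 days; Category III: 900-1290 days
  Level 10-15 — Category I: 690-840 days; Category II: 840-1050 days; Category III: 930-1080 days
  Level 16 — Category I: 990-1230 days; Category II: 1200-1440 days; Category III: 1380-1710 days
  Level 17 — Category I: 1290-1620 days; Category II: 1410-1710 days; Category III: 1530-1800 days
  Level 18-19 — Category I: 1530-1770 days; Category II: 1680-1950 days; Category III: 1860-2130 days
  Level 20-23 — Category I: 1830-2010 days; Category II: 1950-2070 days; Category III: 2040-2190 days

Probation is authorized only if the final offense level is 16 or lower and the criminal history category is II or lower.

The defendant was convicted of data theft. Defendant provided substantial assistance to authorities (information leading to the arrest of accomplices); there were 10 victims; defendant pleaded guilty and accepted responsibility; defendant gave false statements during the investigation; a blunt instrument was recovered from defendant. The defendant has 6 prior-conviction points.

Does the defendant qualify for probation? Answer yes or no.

No

Base offense level for data theft: 18.
R1 applies: 18 + 3 = 21.
R2 applies: 21 − 4 = 17.
R3 applies (level before this adjustment is 17 ≥ 5, so +2): 17 + 2 = 19.
R4 applies: 19 − 2 = 17.
R6 applies: 17 + 1 = 18.
Final offense level: 18.
Criminal history: 6 prior points → Category III (4+).
Level 18 falls in the 18-19 band.
Grid: Level 18-19 × Category III = 1860-2130 days.
Probation check: level 18 > 16 and category III > II → not eligible.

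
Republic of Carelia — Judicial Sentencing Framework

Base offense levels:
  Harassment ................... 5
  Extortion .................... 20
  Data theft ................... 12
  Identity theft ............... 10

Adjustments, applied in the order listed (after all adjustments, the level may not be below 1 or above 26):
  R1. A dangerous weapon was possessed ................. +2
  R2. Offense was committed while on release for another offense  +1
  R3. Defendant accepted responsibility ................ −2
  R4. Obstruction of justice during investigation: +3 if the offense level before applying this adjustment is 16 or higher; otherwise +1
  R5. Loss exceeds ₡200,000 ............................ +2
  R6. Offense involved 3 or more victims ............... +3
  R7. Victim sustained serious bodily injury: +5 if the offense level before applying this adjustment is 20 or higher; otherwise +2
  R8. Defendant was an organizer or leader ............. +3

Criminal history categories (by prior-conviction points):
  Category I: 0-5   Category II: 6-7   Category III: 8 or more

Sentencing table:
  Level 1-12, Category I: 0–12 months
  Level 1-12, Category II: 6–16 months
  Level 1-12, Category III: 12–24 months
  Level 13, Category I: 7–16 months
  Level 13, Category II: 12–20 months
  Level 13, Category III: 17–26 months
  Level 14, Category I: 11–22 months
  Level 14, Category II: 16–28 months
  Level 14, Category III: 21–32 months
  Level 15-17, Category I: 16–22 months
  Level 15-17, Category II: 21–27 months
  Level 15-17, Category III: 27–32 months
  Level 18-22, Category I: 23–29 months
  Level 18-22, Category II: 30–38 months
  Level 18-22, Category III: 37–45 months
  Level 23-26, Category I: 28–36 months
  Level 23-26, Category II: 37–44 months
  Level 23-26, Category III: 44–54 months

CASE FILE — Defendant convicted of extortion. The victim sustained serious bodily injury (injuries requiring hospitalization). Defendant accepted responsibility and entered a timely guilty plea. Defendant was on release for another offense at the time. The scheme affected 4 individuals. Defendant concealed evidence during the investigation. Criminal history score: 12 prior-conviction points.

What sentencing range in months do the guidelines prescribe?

44-54 months

Base offense level for extortion: 20.
R2 applies: 20 + 1 = 21.
R3 applies: 21 − 2 = 19.
R4 applies (level before this adjustment is 19 ≥ 16, so +3): 19 + 3 = 22.
R5 does not apply.
R6 applies: 22 + 3 = 25.
R7 applies (level before this adjustment is 25 ≥ 20, so +5): 25 + 5 = 30.
R8 does not apply.
Level 30 exceeds the maximum of 26; capped at 26.
Final offense level: 26.
Criminal history: 12 prior points → Category III (8+).
Level 26 falls in the 23-26 band.
Grid: Level 23-26 × Category III = 44-54 months.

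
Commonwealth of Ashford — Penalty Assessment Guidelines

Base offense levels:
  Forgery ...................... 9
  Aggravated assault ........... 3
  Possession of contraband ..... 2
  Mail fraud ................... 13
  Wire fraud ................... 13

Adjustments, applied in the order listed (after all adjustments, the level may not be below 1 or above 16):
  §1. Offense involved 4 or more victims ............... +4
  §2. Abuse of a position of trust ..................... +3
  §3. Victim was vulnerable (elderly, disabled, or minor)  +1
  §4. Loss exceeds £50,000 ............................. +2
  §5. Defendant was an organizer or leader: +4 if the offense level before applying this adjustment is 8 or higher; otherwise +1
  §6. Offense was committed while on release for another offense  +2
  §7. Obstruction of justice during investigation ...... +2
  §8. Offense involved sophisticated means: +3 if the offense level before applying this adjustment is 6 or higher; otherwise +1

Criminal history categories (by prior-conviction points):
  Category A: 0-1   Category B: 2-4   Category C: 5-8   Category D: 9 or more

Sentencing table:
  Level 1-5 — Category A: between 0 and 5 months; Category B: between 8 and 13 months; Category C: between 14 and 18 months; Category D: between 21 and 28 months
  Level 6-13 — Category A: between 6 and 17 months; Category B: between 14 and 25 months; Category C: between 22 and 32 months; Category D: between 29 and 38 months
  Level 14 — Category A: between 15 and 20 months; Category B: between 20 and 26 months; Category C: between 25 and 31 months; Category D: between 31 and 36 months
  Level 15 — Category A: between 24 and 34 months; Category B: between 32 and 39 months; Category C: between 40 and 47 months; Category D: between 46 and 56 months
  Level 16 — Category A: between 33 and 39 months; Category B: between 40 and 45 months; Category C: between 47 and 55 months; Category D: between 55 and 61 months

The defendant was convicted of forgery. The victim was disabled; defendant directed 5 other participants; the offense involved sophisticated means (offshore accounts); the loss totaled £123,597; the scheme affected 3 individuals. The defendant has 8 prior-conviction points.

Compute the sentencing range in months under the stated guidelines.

Base offense level for forgery: 9.
§1 does not apply.
§3 applies: 9 + 1 = 10.
§4 applies: 10 + 2 = 12.
§5 applies (level before this adjustment is 12 ≥ 8, so +4): 12 + 4 = 16.
§7 does not apply.
§8 applies (level before this adjustment is 16 ≥ 6, so +3): 16 + 3 = 19.
Level 19 exceeds the maximum of 16; capped at 16.
Final offense level: 16.
Criminal history: 8 prior points → Category C (5-8).
Level 16 falls in the 16 band.
Grid: Level 16 × Category C = 47-55 months.

47-55 months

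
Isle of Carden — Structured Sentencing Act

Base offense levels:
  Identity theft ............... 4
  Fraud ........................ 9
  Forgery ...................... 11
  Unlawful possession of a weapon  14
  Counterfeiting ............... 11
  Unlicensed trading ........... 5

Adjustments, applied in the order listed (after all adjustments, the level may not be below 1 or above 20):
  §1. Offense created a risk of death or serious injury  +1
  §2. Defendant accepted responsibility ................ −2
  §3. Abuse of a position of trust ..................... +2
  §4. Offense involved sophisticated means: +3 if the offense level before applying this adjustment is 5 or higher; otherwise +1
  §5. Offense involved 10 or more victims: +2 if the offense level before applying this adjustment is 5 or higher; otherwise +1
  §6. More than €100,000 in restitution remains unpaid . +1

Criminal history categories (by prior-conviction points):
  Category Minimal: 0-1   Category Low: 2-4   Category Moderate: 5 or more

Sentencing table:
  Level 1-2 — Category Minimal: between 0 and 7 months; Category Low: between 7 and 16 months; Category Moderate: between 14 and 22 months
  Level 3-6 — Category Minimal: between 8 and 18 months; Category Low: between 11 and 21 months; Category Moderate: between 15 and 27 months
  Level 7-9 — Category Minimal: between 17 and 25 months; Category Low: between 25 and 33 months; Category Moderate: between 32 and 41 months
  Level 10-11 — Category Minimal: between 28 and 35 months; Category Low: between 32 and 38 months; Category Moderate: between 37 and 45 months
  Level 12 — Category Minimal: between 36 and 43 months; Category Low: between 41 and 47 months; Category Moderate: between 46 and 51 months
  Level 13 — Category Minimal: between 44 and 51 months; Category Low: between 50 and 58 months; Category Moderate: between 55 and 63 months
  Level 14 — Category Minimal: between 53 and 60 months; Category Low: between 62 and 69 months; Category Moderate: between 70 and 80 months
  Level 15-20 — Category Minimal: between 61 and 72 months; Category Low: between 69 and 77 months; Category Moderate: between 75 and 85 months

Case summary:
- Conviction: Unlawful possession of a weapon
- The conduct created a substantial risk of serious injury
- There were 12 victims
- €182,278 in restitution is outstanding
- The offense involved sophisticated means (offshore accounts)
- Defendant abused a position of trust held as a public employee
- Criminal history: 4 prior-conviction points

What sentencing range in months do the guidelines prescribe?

Base offense level for unlawful possession of a weapon: 14.
§1 applies: 14 + 1 = 15.
§3 applies: 15 + 2 = 17.
§4 applies (level before this adjustment is 17 ≥ 5, so +3): 17 + 3 = 20.
§5 applies (level before this adjustment is 20 ≥ 5, so +2): 20 + 2 = 22.
§6 applies: 22 + 1 = 23.
Level 23 exceeds the maximum of 20; capped at 20.
Final offense level: 20.
Criminal history: 4 prior points → Category Low (2-4).
Level 20 falls in the 15-20 band.
Grid: Level 15-20 × Category Low = 69-77 months.

69-77 months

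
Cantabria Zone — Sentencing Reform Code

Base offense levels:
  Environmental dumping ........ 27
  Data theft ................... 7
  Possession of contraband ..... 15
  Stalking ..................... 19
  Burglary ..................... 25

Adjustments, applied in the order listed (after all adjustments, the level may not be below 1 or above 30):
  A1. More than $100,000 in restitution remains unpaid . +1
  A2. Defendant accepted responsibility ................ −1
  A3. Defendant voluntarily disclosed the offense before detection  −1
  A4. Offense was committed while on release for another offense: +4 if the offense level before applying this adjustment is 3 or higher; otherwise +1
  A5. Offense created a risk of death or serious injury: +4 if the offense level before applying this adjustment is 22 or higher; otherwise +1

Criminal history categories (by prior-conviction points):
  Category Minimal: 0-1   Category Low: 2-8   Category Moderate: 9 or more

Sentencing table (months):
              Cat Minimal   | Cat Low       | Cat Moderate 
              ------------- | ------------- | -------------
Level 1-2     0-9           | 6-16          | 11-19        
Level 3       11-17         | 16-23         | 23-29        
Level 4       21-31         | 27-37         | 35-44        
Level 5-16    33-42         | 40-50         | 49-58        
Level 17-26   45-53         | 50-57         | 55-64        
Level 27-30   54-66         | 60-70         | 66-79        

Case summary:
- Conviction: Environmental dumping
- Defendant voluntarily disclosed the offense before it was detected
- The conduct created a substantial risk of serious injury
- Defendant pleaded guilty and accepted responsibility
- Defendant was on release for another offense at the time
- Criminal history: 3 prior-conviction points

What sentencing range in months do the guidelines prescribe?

60-70 months

Base offense level for environmental dumping: 27.
A1 does not apply.
A2 applies: 27 − 1 = 26.
A3 applies: 26 − 1 = 25.
A4 applies (level before this adjustment is 25 ≥ 3, so +4): 25 + 4 = 29.
A5 applies (level before this adjustment is 29 ≥ 22, so +4): 29 + 4 = 33.
Level 33 exceeds the maximum of 30; capped at 30.
Final offense level: 30.
Criminal history: 3 prior points → Category Low (2-8).
Level 30 falls in the 27-30 band.
Grid: Level 27-30 × Category Low = 60-70 months.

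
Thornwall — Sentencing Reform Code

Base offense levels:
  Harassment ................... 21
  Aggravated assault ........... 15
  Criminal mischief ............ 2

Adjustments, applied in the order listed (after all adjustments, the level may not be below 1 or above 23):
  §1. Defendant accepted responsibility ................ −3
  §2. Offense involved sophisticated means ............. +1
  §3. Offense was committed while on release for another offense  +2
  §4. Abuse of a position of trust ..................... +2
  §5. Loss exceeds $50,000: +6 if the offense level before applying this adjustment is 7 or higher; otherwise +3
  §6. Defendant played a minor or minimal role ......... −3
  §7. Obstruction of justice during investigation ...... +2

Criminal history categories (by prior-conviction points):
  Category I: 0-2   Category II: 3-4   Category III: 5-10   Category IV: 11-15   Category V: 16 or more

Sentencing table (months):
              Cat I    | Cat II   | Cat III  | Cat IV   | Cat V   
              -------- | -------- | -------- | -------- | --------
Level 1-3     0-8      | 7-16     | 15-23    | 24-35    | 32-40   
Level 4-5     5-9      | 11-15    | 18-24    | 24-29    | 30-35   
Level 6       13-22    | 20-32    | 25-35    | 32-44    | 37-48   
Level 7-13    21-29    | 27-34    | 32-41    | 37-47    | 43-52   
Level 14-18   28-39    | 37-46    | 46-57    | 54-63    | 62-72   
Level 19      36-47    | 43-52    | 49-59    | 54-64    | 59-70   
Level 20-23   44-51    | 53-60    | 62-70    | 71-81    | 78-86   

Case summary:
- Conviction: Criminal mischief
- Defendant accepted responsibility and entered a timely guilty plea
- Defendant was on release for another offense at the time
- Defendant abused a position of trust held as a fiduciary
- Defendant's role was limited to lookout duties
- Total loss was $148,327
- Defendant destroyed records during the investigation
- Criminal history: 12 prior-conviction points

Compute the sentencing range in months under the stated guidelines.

24-29 months

Base offense level for criminal mischief: 2.
§1 applies: 2 − 3 = -1.
§3 applies: -1 + 2 = 1.
§4 applies: 1 + 2 = 3.
§5 applies (level before this adjustment is 3 < 7, so +3): 3 + 3 = 6.
§6 applies: 6 − 3 = 3.
§7 applies: 3 + 2 = 5.
Final offense level: 5.
Criminal history: 12 prior points → Category IV (11-15).
Level 5 falls in the 4-5 band.
Grid: Level 4-5 × Category IV = 24-29 months.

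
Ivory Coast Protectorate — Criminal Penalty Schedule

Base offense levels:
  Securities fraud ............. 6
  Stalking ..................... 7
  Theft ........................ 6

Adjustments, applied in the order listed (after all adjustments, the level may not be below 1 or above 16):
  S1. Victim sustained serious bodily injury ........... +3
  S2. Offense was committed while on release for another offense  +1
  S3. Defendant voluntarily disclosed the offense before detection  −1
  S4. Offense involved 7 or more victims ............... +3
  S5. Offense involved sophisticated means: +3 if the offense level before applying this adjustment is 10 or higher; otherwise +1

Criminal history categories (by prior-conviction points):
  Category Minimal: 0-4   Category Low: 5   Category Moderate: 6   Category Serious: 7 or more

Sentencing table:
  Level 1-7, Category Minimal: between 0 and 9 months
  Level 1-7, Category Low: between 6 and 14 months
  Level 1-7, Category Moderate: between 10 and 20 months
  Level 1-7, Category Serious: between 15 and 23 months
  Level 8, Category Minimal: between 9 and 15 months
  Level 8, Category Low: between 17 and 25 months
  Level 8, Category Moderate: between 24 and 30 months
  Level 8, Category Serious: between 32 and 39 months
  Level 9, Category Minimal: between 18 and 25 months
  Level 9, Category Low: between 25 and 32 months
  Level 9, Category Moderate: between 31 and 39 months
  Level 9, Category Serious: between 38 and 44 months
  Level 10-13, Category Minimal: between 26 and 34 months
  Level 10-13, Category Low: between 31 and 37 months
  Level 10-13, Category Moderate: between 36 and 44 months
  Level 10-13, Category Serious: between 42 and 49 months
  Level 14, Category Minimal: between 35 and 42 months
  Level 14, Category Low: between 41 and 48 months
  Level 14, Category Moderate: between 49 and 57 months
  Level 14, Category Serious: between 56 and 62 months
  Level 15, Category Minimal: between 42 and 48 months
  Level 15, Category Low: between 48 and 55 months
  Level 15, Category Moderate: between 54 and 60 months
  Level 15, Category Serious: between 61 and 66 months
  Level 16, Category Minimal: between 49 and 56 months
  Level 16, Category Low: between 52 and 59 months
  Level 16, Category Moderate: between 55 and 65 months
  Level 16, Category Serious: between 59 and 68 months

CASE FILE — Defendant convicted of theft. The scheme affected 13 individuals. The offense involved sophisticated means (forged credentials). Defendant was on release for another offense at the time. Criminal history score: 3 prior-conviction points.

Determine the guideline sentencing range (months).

Base offense level for theft: 6.
S1 does not apply.
S2 applies: 6 + 1 = 7.
S3 does not apply.
S4 applies: 7 + 3 = 10.
S5 applies (level before this adjustment is 10 ≥ 10, so +3): 10 + 3 = 13.
Final offense level: 13.
Criminal history: 3 prior points → Category Minimal (0-4).
Level 13 falls in the 10-13 band.
Grid: Level 10-13 × Category Minimal = 26-34 months.

26-34 months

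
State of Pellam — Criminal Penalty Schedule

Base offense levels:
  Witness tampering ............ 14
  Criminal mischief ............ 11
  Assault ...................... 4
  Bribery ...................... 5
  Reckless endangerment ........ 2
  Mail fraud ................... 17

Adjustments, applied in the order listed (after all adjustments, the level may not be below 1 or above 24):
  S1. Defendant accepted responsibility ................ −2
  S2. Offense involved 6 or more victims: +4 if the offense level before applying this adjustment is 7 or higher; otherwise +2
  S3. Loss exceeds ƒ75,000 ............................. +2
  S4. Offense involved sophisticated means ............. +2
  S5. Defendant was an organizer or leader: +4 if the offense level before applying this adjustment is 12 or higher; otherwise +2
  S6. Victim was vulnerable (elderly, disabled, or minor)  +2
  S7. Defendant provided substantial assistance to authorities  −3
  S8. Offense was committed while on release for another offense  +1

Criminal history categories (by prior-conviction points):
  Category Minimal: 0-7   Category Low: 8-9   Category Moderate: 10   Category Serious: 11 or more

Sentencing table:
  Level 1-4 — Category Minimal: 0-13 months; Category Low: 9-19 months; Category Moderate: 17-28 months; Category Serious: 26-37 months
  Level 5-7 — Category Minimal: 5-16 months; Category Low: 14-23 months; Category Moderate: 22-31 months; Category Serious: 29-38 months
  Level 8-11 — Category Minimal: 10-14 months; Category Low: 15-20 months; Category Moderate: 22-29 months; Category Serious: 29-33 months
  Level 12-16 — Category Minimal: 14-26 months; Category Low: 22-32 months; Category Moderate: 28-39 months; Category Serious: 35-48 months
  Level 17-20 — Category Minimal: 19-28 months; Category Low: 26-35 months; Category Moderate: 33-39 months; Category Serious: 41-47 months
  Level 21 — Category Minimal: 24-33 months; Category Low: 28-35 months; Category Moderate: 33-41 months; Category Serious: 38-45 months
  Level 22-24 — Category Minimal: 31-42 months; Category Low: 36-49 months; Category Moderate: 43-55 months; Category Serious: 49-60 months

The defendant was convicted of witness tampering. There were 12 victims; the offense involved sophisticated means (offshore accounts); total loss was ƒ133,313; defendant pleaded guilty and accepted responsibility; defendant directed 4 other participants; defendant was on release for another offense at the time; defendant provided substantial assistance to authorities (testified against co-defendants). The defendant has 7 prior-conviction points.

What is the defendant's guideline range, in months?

31-42 months

Base offense level for witness tampering: 14.
S1 applies: 14 − 2 = 12.
S2 applies (level before this adjustment is 12 ≥ 7, so +4): 12 + 4 = 16.
S3 applies: 16 + 2 = 18.
S4 applies: 18 + 2 = 20.
S5 applies (level before this adjustment is 20 ≥ 12, so +4): 20 + 4 = 24.
S6 does not apply.
S7 applies: 24 − 3 = 21.
S8 applies: 21 + 1 = 22.
Final offense level: 22.
Criminal history: 7 prior points → Category Minimal (0-7).
Level 22 falls in the 22-24 band.
Grid: Level 22-24 × Category Minimal = 31-42 months.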